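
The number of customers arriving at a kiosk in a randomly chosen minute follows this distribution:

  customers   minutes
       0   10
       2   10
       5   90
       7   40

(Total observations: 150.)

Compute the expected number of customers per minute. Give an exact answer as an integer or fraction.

Total = 150, so P(customers=0) = 10/150, etc.
E[X] = (1/15)·0 + (1/15)·2 + (3/5)·5 + (4/15)·7
     = 5

5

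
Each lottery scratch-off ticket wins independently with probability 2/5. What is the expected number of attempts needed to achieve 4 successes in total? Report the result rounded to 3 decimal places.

By linearity (sum of 4 independent geometric waits), E[trials] = 4/p = 4/(2/5) = 10.
≈ 10.000

10.000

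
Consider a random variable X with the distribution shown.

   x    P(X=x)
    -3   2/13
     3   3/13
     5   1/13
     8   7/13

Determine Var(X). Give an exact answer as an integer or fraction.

2638/169

E[X] = (2/13)·(-3) + (3/13)·3 + (1/13)·5 + (7/13)·8 = 64/13
E[X²] = (2/13)·9 + (3/13)·9 + (1/13)·25 + (7/13)·64 = 518/13
Var(X) = 518/13 − (64/13)² = 2638/169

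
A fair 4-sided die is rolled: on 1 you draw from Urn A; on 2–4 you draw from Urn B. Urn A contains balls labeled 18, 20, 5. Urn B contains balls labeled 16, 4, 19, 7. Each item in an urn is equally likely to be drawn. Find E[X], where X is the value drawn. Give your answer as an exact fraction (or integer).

E[X | Urn A] = (18 + 20 + 5)/3 = 43/3
E[X | Urn B] = (16 + 4 + 19 + 7)/4 = 23/2
E[X] = (1/4)·43/3 + (3/4)·23/2 = 293/24

293/24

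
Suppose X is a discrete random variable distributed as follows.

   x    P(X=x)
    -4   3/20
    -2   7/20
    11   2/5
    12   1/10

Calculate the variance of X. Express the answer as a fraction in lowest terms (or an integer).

E[X] = (3/20)·(-4) + (7/20)·(-2) + (2/5)·11 + (1/10)·12 = 43/10
E[X²] = (3/20)·16 + (7/20)·4 + (2/5)·121 + (1/10)·144 = 333/5
Var(X) = 333/5 − (43/10)² = 4811/100

4811/100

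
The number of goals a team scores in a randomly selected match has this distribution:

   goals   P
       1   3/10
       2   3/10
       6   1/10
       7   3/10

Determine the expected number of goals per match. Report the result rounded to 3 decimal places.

E[X] = (3/10)·1 + (3/10)·2 + (1/10)·6 + (3/10)·7
     = 18/5 ≈ 3.600

3.600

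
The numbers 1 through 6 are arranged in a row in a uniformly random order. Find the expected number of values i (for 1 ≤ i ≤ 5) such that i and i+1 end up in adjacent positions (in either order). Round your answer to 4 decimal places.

For each i ∈ {1,…,5}, let Xᵢ = 1 if i and i+1 are adjacent. P(Xᵢ=1) = 2·(6−1)!/6! = 2/6.
By linearity, E[ΣXᵢ] = (5)·(2/6) = 5/3.
≈ 1.6667

1.6667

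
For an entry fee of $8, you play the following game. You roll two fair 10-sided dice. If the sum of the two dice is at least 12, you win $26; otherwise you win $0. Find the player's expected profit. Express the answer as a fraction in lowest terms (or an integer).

37/10 dollars

E[payout] = (11/20)·0 + (9/20)·26 = 117/10
Expected profit = 117/10 − 8 = 37/10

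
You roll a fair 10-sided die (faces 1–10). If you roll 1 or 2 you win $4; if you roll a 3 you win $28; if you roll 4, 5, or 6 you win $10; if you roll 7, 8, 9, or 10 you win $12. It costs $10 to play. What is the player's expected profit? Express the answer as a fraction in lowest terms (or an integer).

7/5 dollars

E[payout] = (1/5)·4 + (3/10)·10 + (2/5)·12 + (1/10)·28 = 57/5
Expected profit = 57/5 − 10 = 7/5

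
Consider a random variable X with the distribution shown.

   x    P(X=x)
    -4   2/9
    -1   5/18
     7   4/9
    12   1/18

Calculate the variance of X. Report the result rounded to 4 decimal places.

26.7932

E[X] = (2/9)·(-4) + (5/18)·(-1) + (4/9)·7 + (1/18)·12 = 47/18
E[X²] = (2/9)·16 + (5/18)·1 + (4/9)·49 + (1/18)·144 = 605/18
Var(X) = 605/18 − (47/18)² = 8681/324 ≈ 26.7932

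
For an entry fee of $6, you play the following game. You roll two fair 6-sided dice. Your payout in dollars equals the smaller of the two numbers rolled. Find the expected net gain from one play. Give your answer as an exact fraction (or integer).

-125/36 dollars

Distribution of the smaller of the two numbers rolled: 1 w.p. 11/36, 2 w.p. 1/4, 3 w.p. 7/36, 4 w.p. 5/36, 5 w.p. 1/12, 6 w.p. 1/36
E[payout] = (11/36)·1 + (1/4)·2 + (7/36)·3 + (5/36)·4 + (1/12)·5 + (1/36)·6 = 91/36
Expected profit = 91/36 − 6 = -125/36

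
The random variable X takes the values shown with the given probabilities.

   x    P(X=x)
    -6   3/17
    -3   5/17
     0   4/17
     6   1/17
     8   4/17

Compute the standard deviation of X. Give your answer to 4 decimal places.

5.1078

E[X] = 5/17, E[X²] = 445/17
Var(X) = E[X²] − (E[X])² = 445/17 − 25/289 = 7540/289
SD(X) = √(7540/289) ≈ 5.1078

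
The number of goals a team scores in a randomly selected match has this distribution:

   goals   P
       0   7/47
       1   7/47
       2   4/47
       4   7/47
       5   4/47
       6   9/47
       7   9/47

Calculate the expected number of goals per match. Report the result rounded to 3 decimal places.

3.830

E[X] = (7/47)·0 + (7/47)·1 + (4/47)·2 + (7/47)·4 + (4/47)·5 + (9/47)·6 + (9/47)·7
     = 180/47 ≈ 3.830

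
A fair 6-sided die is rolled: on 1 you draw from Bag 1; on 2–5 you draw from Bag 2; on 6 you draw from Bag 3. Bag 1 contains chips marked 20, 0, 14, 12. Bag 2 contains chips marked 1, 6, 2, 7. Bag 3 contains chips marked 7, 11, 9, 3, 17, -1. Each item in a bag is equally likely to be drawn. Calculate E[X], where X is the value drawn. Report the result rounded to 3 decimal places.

E[X | Bag 1] = (20 + 0 + 14 + 12)/4 = 23/2
E[X | Bag 2] = (1 + 6 + 2 + 7)/4 = 4
E[X | Bag 3] = (7 + 11 + 9 + 3 + 17 − 1)/6 = 23/3
E[X] = (1/6)·23/2 + (2/3)·4 + (1/6)·23/3 = 211/36 ≈ 5.861

5.861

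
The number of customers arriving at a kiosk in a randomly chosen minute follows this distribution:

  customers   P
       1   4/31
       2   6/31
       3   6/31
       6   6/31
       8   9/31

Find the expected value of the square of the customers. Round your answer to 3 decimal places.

E[X²] = (4/31)·1 + (6/31)·4 + (6/31)·9 + (6/31)·36 + (9/31)·64
     = 874/31 ≈ 28.194

28.194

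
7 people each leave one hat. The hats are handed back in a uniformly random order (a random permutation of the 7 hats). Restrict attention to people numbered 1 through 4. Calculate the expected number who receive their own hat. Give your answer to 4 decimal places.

0.5714

Let Xᵢ = 1 if person i gets their own hat. For each i, P(Xᵢ=1) = 1/7.
By linearity of expectation, E[X₁+…+X_4] = 4·(1/7) = 4/7.
≈ 0.5714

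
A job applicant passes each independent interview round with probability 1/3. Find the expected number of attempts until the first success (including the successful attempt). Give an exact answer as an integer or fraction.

For a geometric distribution, E[trials] = 1/p = 1/(1/3) = 3.

3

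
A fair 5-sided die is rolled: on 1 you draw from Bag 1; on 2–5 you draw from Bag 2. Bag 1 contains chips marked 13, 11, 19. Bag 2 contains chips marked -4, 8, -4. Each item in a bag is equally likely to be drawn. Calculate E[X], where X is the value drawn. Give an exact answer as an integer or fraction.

43/15

E[X | Bag 1] = (13 + 11 + 19)/3 = 43/3
E[X | Bag 2] = (-4 + 8 − 4)/3 = 0
E[X] = (1/5)·43/3 + (4/5)·0 = 43/15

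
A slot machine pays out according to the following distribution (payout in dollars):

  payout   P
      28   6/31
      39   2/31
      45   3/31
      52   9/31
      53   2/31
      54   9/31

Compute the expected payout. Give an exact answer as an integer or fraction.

E[X] = (6/31)·28 + (2/31)·39 + (3/31)·45 + (9/31)·52 + (2/31)·53 + (9/31)·54
     = 1441/31

1441/31 dollars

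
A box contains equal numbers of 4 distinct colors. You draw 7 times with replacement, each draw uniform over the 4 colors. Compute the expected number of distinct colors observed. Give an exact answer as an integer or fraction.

Let Xⱼ=1 if type j appears at least once. P(Xⱼ=1) = 1 − ((4−1)/4)^7 = 14197/16384.
E[#distinct] = 4·14197/16384 = 14197/4096.

14197/4096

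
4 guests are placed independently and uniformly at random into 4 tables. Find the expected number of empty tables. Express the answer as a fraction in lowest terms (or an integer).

81/64

Let Xⱼ=1 if table j is empty. P(Xⱼ=1) = ((4-1)/4)^4 = 81/256.
By linearity, E[#empty] = 4·81/256 = 81/64.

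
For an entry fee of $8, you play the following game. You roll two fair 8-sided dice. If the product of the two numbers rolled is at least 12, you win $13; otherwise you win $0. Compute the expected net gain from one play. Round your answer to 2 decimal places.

E[payout] = (23/64)·0 + (41/64)·13 = 533/64
Expected profit = 533/64 − 8 = 21/64 ≈ $0.33

$0.33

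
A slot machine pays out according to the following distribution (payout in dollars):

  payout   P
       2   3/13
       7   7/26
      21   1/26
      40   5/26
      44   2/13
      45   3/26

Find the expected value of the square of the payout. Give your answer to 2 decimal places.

E[X²] = (3/13)·4 + (7/26)·49 + (1/26)·441 + (5/26)·1600 + (2/13)·1936 + (3/26)·2025
     = 22627/26 ≈ 870.27

870.27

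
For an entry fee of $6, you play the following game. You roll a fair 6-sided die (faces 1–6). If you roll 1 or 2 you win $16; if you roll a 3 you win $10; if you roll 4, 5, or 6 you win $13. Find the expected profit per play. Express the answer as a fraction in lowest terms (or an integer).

E[payout] = (1/6)·10 + (1/2)·13 + (1/3)·16 = 27/2
Expected profit = 27/2 − 6 = 15/2

15/2 dollars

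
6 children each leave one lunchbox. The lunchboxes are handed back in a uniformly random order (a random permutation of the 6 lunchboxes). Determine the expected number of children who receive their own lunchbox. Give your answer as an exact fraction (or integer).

Let Xᵢ = 1 if person i gets their own lunchbox. For each i, P(Xᵢ=1) = 1/6.
By linearity of expectation, E[X₁+…+X_6] = 6·(1/6) = 1.

1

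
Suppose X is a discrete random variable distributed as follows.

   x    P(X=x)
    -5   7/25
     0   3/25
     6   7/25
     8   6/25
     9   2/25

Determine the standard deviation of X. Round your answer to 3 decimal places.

E[X] = 73/25, E[X²] = 973/25
Var(X) = E[X²] − (E[X])² = 973/25 − 5329/625 = 18996/625
SD(X) = √(18996/625) ≈ 5.513

5.513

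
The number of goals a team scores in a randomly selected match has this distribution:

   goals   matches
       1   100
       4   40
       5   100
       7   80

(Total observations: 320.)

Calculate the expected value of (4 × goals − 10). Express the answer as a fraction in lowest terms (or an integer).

13/2

Total = 320, so P(goals=1) = 100/320, etc.
E[4x-10] = (5/16)·(-6) + (1/8)·6 + (5/16)·10 + (1/4)·18
     = 13/2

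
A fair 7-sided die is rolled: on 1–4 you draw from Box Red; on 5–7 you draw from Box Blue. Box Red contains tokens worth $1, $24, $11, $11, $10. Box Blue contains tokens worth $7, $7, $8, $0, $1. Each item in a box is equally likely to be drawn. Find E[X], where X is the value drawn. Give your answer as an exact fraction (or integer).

297/35 dollars

E[X | Box Red] = (1 + 24 + 11 + 11 + 10)/5 = 57/5
E[X | Box Blue] = (7 + 7 + 8 + 0 + 1)/5 = 23/5
E[X] = (4/7)·57/5 + (3/7)·23/5 = 297/35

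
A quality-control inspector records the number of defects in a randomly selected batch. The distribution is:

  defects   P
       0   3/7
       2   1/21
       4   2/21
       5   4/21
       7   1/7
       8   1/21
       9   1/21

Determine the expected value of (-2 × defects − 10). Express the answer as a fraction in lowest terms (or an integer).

E[-2x-10] = (3/7)·(-10) + (1/21)·(-14) + (2/21)·(-18) + (4/21)·(-20) + (1/7)·(-24) + (1/21)·(-26) + (1/21)·(-28)
     = -346/21

-346/21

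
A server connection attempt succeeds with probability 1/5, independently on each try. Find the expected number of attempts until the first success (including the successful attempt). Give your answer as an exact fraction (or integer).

For a geometric distribution, E[trials] = 1/p = 1/(1/5) = 5.

5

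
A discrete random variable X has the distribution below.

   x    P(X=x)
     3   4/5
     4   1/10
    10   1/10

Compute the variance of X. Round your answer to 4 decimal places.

4.3600

E[X] = (4/5)·3 + (1/10)·4 + (1/10)·10 = 19/5
E[X²] = (4/5)·9 + (1/10)·16 + (1/10)·100 = 94/5
Var(X) = 94/5 − (19/5)² = 109/25 ≈ 4.3600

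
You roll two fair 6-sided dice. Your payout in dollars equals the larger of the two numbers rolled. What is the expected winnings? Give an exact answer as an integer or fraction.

Distribution of the larger of the two numbers rolled: 1 w.p. 1/36, 2 w.p. 1/12, 3 w.p. 5/36, 4 w.p. 7/36, 5 w.p. 1/4, 6 w.p. 11/36
E[payout] = (1/36)·1 + (1/12)·2 + (5/36)·3 + (7/36)·4 + (1/4)·5 + (11/36)·6 = 161/36

161/36 dollars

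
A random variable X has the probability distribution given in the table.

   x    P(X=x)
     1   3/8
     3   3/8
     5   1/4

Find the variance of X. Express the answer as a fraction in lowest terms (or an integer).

39/16

E[X] = (3/8)·1 + (3/8)·3 + (1/4)·5 = 11/4
E[X²] = (3/8)·1 + (3/8)·9 + (1/4)·25 = 10
Var(X) = 10 − (11/4)² = 39/16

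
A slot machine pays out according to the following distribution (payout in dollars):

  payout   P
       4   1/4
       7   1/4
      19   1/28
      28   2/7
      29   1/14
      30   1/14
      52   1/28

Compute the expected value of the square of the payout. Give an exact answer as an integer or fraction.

E[X²] = (1/4)·16 + (1/4)·49 + (1/28)·361 + (2/7)·784 + (1/14)·841 + (1/14)·900 + (1/28)·2704
     = 6637/14

6637/14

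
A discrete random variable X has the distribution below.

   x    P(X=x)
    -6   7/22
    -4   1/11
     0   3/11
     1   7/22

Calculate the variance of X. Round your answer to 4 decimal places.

9.4070

E[X] = (7/22)·(-6) + (1/11)·(-4) + (3/11)·0 + (7/22)·1 = -43/22
E[X²] = (7/22)·36 + (1/11)·16 + (3/11)·0 + (7/22)·1 = 291/22
Var(X) = 291/22 − (-43/22)² = 4553/484 ≈ 9.4070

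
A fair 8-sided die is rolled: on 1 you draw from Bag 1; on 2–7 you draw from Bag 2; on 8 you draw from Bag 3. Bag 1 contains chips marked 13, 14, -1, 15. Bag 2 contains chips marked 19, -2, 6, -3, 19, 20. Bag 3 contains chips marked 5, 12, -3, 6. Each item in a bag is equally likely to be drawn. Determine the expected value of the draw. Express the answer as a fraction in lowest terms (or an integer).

E[X | Bag 1] = (13 + 14 − 1 + 15)/4 = 41/4
E[X | Bag 2] = (19 − 2 + 6 − 3 + 19 + 20)/6 = 59/6
E[X | Bag 3] = (5 + 12 − 3 + 6)/4 = 5
E[X] = (1/8)·41/4 + (3/4)·59/6 + (1/8)·5 = 297/32

297/32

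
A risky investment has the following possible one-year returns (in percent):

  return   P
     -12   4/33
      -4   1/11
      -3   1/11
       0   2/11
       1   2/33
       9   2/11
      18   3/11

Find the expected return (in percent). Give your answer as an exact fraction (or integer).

E[X] = (4/33)·(-12) + (1/11)·(-4) + (1/11)·(-3) + (2/11)·0 + (2/33)·1 + (2/11)·9 + (3/11)·18
     = 149/33

149/33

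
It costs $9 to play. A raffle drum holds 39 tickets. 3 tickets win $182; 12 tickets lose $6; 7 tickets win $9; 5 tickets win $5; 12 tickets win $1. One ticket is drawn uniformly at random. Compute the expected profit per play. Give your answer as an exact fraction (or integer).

E[payout] = (3/39)·182 + (12/39)·(-6) + (7/39)·9 + (5/39)·5 + (12/39)·1 = 574/39
Expected profit = 574/39 − 9 = 223/39

223/39 dollars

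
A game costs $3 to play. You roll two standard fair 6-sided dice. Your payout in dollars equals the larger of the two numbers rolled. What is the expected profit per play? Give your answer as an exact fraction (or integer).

Distribution of the larger of the two numbers rolled: 1 w.p. 1/36, 2 w.p. 1/12, 3 w.p. 5/36, 4 w.p. 7/36, 5 w.p. 1/4, 6 w.p. 11/36
E[payout] = (1/36)·1 + (1/12)·2 + (5/36)·3 + (7/36)·4 + (1/4)·5 + (11/36)·6 = 161/36
Expected profit = 161/36 − 3 = 53/36

53/36 dollars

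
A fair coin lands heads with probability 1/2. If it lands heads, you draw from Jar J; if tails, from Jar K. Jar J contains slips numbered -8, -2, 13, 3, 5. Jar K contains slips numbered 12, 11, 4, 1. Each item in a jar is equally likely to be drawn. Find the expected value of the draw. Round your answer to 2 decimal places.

4.60

E[X | Jar J] = (-8 − 2 + 13 + 3 + 5)/5 = 11/5
E[X | Jar K] = (12 + 11 + 4 + 1)/4 = 7
E[X] = (1/2)·11/5 + (1/2)·7 = 23/5 ≈ 4.60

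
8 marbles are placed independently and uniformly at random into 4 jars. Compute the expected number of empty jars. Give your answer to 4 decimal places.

0.4005

Let Xⱼ=1 if jar j is empty. P(Xⱼ=1) = ((4-1)/4)^8 = 6561/65536.
By linearity, E[#empty] = 4·6561/65536 = 6561/16384.
≈ 0.4005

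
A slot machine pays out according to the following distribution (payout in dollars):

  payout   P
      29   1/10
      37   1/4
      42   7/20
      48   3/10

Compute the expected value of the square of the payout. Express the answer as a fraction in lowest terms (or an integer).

34699/20

E[X²] = (1/10)·841 + (1/4)·1369 + (7/20)·1764 + (3/10)·2304
     = 34699/20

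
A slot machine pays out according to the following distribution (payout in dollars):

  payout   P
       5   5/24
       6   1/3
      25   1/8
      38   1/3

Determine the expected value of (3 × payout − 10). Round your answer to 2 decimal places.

46.50

E[3x-10] = (5/24)·5 + (1/3)·8 + (1/8)·65 + (1/3)·104
     = 93/2 ≈ 46.50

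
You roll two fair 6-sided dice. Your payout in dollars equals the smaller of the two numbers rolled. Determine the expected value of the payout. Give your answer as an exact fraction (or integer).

91/36 dollars

Distribution of the smaller of the two numbers rolled: 1 w.p. 11/36, 2 w.p. 1/4, 3 w.p. 7/36, 4 w.p. 5/36, 5 w.p. 1/12, 6 w.p. 1/36
E[payout] = (11/36)·1 + (1/4)·2 + (7/36)·3 + (5/36)·4 + (1/12)·5 + (1/36)·6 = 91/36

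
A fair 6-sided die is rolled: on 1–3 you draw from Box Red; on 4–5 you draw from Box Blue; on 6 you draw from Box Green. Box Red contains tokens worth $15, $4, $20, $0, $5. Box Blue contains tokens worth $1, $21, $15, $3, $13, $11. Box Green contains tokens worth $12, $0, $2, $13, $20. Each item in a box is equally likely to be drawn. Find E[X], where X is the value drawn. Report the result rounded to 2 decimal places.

$9.52

E[X | Box Red] = (15 + 4 + 20 + 0 + 5)/5 = 44/5
E[X | Box Blue] = (1 + 21 + 15 + 3 + 13 + 11)/6 = 32/3
E[X | Box Green] = (12 + 0 + 2 + 13 + 20)/5 = 47/5
E[X] = (1/2)·44/5 + (1/3)·32/3 + (1/6)·47/5 = 857/90 ≈ 9.52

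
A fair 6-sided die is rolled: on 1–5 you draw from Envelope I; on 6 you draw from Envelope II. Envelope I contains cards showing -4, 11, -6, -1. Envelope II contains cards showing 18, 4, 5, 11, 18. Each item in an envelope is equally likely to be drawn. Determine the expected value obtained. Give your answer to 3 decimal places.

E[X | Envelope I] = (-4 + 11 − 6 − 1)/4 = 0
E[X | Envelope II] = (18 + 4 + 5 + 11 + 18)/5 = 56/5
E[X] = (5/6)·0 + (1/6)·56/5 = 28/15 ≈ 1.867

1.867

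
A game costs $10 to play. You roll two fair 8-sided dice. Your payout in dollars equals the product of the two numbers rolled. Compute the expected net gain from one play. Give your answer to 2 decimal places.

Distribution of the product of the two numbers rolled: 1 w.p. 1/64, 2 w.p. 1/32, 3 w.p. 1/32, 4 w.p. 3/64, 5 w.p. 1/32, 6 w.p. 1/16, …
E[payout] = (1/64)·1 + (1/32)·2 + (1/32)·3 + (3/64)·4 + (1/32)·5 + (1/16)·6 + (1/32)·7 + (1/16)·8 + (1/64)·9 + (1/32)·10 + (1/16)·12 + (1/32)·14 + (1/32)·15 + (3/64)·16 + (1/32)·18 + (1/32)·20 + (1/32)·21 + (1/16)·24 + (1/64)·25 + (1/32)·28 + (1/32)·30 + (1/32)·32 + (1/32)·35 + (1/64)·36 + (1/32)·40 + (1/32)·42 + (1/32)·48 + (1/64)·49 + (1/32)·56 + (1/64)·64 = 81/4
Expected profit = 81/4 − 10 = 41/4 ≈ $10.25

$10.25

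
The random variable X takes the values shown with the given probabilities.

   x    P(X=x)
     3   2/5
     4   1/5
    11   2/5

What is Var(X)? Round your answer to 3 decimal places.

14.240

E[X] = (2/5)·3 + (1/5)·4 + (2/5)·11 = 32/5
E[X²] = (2/5)·9 + (1/5)·16 + (2/5)·121 = 276/5
Var(X) = 276/5 − (32/5)² = 356/25 ≈ 14.240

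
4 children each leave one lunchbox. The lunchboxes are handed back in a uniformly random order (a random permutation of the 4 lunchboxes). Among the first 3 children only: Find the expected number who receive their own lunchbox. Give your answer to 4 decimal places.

0.7500

Let Xᵢ = 1 if person i gets their own lunchbox. For each i, P(Xᵢ=1) = 1/4.
By linearity of expectation, E[X₁+…+X_3] = 3·(1/4) = 3/4.
≈ 0.7500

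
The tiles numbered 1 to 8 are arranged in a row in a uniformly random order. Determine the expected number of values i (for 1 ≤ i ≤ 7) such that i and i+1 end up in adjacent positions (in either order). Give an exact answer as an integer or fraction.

7/4

For each i ∈ {1,…,7}, let Xᵢ = 1 if i and i+1 are adjacent. P(Xᵢ=1) = 2·(8−1)!/8! = 2/8.
By linearity, E[ΣXᵢ] = (7)·(2/8) = 7/4.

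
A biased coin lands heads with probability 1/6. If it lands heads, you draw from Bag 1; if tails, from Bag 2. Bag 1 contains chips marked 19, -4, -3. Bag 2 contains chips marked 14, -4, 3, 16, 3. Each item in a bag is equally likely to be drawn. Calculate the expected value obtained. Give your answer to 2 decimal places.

E[X | Bag 1] = (19 − 4 − 3)/3 = 4
E[X | Bag 2] = (14 − 4 + 3 + 16 + 3)/5 = 32/5
E[X] = (1/6)·4 + (5/6)·32/5 = 6 ≈ 6.00

6.00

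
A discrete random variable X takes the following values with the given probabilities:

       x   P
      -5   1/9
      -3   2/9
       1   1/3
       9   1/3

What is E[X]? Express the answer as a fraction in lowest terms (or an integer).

19/9

E[X] = (1/9)·(-5) + (2/9)·(-3) + (1/3)·1 + (1/3)·9
     = 19/9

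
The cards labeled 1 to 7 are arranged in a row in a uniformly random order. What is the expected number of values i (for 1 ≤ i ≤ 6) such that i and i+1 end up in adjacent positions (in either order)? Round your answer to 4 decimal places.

For each i ∈ {1,…,6}, let Xᵢ = 1 if i and i+1 are adjacent. P(Xᵢ=1) = 2·(7−1)!/7! = 2/7.
By linearity, E[ΣXᵢ] = (6)·(2/7) = 12/7.
≈ 1.7143

1.7143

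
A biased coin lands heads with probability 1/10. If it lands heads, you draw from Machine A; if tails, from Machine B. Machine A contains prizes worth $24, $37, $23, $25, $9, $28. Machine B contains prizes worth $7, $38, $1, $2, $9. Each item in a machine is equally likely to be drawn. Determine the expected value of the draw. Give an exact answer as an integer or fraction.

952/75 dollars

E[X | Machine A] = (24 + 37 + 23 + 25 + 9 + 28)/6 = 73/3
E[X | Machine B] = (7 + 38 + 1 + 2 + 9)/5 = 57/5
E[X] = (1/10)·73/3 + (9/10)·57/5 = 952/75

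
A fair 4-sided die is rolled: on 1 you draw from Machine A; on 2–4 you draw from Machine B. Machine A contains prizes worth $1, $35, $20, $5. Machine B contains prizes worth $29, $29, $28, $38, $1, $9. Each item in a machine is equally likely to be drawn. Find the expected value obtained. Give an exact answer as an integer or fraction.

329/16 dollars

E[X | Machine A] = (1 + 35 + 20 + 5)/4 = 61/4
E[X | Machine B] = (29 + 29 + 28 + 38 + 1 + 9)/6 = 67/3
E[X] = (1/4)·61/4 + (3/4)·67/3 = 329/16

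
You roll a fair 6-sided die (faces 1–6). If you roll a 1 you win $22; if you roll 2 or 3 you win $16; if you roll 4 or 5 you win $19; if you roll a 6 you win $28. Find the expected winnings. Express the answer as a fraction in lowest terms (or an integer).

$20

E[payout] = (1/3)·16 + (1/3)·19 + (1/6)·22 + (1/6)·28 = 20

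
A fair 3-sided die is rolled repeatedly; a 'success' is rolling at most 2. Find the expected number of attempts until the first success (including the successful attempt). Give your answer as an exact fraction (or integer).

For a geometric distribution, E[trials] = 1/p = 1/(2/3) = 3/2.

3/2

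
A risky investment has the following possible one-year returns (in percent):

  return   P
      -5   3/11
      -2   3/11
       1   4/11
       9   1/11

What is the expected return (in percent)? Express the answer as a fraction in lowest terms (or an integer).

E[X] = (3/11)·(-5) + (3/11)·(-2) + (4/11)·1 + (1/11)·9
     = -8/11

-8/11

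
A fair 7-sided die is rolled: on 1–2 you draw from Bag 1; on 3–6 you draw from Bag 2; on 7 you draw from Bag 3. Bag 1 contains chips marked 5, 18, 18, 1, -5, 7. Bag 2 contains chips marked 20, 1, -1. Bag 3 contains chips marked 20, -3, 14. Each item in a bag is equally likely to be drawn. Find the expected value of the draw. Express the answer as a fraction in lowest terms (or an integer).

E[X | Bag 1] = (5 + 18 + 18 + 1 − 5 + 7)/6 = 22/3
E[X | Bag 2] = (20 + 1 − 1)/3 = 20/3
E[X | Bag 3] = (20 − 3 + 14)/3 = 31/3
E[X] = (2/7)·22/3 + (4/7)·20/3 + (1/7)·31/3 = 155/21

155/21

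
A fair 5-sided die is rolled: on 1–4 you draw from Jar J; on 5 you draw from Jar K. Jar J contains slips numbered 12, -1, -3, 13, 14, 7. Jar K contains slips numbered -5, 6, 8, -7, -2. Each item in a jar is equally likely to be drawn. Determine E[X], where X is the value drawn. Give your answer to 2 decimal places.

5.60

E[X | Jar J] = (12 − 1 − 3 + 13 + 14 + 7)/6 = 7
E[X | Jar K] = (-5 + 6 + 8 − 7 − 2)/5 = 0
E[X] = (4/5)·7 + (1/5)·0 = 28/5 ≈ 5.60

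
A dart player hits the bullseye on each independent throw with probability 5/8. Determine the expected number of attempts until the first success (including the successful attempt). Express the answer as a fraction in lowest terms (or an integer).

8/5

For a geometric distribution, E[trials] = 1/p = 1/(5/8) = 8/5.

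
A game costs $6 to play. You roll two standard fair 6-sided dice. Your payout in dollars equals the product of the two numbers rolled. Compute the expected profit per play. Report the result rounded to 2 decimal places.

$6.25

Distribution of the product of the two numbers rolled: 1 w.p. 1/36, 2 w.p. 1/18, 3 w.p. 1/18, 4 w.p. 1/12, 5 w.p. 1/18, 6 w.p. 1/9, …
E[payout] = (1/36)·1 + (1/18)·2 + (1/18)·3 + (1/12)·4 + (1/18)·5 + (1/9)·6 + (1/18)·8 + (1/36)·9 + (1/18)·10 + (1/9)·12 + (1/18)·15 + (1/36)·16 + (1/18)·18 + (1/18)·20 + (1/18)·24 + (1/36)·25 + (1/18)·30 + (1/36)·36 = 49/4
Expected profit = 49/4 − 6 = 25/4 ≈ $6.25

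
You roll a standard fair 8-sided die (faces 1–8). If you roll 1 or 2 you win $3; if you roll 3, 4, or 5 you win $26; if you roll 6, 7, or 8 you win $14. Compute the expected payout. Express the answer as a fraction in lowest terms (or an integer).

E[payout] = (1/4)·3 + (3/8)·14 + (3/8)·26 = 63/4

63/4 dollars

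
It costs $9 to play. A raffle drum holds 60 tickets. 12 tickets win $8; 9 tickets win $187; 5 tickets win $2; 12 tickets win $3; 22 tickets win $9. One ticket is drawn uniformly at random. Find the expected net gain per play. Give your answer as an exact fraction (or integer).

E[payout] = (12/60)·8 + (9/60)·187 + (5/60)·2 + (12/60)·3 + (22/60)·9 = 2023/60
Expected profit = 2023/60 − 9 = 1483/60

1483/60 dollars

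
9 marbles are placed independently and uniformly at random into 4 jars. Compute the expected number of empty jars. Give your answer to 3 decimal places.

0.300

Let Xⱼ=1 if jar j is empty. P(Xⱼ=1) = ((4-1)/4)^9 = 19683/262144.
By linearity, E[#empty] = 4·19683/262144 = 19683/65536.
≈ 0.300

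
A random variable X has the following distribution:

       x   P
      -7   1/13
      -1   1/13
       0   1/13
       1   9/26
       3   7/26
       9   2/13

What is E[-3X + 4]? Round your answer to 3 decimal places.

E[-3x+4] = (1/13)·25 + (1/13)·7 + (1/13)·4 + (9/26)·1 + (7/26)·(-5) + (2/13)·(-23)
     = -23/13 ≈ -1.769

-1.769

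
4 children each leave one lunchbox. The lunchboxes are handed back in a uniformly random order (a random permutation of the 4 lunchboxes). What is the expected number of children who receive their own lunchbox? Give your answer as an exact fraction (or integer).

1

Let Xᵢ = 1 if person i gets their own lunchbox. For each i, P(Xᵢ=1) = 1/4.
By linearity of expectation, E[X₁+…+X_4] = 4·(1/4) = 1.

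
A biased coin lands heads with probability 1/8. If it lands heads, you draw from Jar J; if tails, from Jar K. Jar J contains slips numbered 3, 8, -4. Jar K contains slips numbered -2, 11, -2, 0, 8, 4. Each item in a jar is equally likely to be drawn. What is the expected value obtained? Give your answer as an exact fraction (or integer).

E[X | Jar J] = (3 + 8 − 4)/3 = 7/3
E[X | Jar K] = (-2 + 11 − 2 + 0 + 8 + 4)/6 = 19/6
E[X] = (1/8)·7/3 + (7/8)·19/6 = 49/16

49/16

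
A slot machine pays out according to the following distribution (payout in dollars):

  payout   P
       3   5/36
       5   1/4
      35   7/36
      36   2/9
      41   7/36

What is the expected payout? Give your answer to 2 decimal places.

$24.44

E[X] = (5/36)·3 + (1/4)·5 + (7/36)·35 + (2/9)·36 + (7/36)·41
     = 220/9 ≈ 24.44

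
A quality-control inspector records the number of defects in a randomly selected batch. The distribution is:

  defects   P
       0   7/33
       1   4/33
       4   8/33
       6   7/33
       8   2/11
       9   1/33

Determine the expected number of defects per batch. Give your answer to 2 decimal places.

4.09

E[X] = (7/33)·0 + (4/33)·1 + (8/33)·4 + (7/33)·6 + (2/11)·8 + (1/33)·9
     = 45/11 ≈ 4.09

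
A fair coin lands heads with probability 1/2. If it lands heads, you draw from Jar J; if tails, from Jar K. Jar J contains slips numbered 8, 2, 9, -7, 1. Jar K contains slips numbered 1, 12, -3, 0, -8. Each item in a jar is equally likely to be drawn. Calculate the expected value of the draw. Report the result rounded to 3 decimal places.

E[X | Jar J] = (8 + 2 + 9 − 7 + 1)/5 = 13/5
E[X | Jar K] = (1 + 12 − 3 + 0 − 8)/5 = 2/5
E[X] = (1/2)·13/5 + (1/2)·2/5 = 3/2 ≈ 1.500

1.500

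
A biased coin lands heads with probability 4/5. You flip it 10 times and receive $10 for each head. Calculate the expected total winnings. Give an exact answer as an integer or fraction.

$80

E[#heads] = 10·4/5 = 8 (linearity over flips).
E[winnings] = 10·8 = 80.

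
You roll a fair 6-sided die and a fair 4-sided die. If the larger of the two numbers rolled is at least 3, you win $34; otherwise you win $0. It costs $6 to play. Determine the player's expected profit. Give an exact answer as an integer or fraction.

67/3 dollars

E[payout] = (1/6)·0 + (5/6)·34 = 85/3
Expected profit = 85/3 − 6 = 67/3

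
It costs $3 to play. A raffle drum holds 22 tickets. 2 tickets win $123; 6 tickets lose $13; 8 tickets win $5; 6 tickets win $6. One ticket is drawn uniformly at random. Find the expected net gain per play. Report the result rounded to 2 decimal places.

$8.09

E[payout] = (2/22)·123 + (6/22)·(-13) + (8/22)·5 + (6/22)·6 = 122/11
Expected profit = 122/11 − 3 = 89/11 ≈ $8.09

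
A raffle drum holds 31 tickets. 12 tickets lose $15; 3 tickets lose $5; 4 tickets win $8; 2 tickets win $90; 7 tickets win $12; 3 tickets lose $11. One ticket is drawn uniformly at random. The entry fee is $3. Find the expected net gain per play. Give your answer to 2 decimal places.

-$0.81

E[payout] = (12/31)·(-15) + (3/31)·(-5) + (4/31)·8 + (2/31)·90 + (7/31)·12 + (3/31)·(-11) = 68/31
Expected profit = 68/31 − 3 = -25/31 ≈ -$0.81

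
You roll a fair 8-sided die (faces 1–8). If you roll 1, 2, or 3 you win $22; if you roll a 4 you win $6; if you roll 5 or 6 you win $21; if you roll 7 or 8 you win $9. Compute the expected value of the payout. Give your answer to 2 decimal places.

$16.50

E[payout] = (1/8)·6 + (1/4)·9 + (1/4)·21 + (3/8)·22 = 33/2
≈ $16.50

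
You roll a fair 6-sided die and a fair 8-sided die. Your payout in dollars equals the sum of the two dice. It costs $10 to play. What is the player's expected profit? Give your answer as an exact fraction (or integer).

Distribution of the sum of the two dice: 2 w.p. 1/48, 3 w.p. 1/24, 4 w.p. 1/16, 5 w.p. 1/12, 6 w.p. 5/48, 7 w.p. 1/8, …
E[payout] = (1/48)·2 + (1/24)·3 + (1/16)·4 + (1/12)·5 + (5/48)·6 + (1/8)·7 + (1/8)·8 + (1/8)·9 + (5/48)·10 + (1/12)·11 + (1/16)·12 + (1/24)·13 + (1/48)·14 = 8
Expected profit = 8 − 10 = -2

-$2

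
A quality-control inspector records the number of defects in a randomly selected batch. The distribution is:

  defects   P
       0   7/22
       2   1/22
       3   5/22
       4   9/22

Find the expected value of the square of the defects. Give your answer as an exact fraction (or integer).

193/22

E[X²] = (7/22)·0 + (1/22)·4 + (5/22)·9 + (9/22)·16
     = 193/22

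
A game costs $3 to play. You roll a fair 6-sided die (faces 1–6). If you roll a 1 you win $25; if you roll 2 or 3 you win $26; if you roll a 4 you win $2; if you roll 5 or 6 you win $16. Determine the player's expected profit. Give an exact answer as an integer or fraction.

E[payout] = (1/6)·2 + (1/3)·16 + (1/6)·25 + (1/3)·26 = 37/2
Expected profit = 37/2 − 3 = 31/2

31/2 dollars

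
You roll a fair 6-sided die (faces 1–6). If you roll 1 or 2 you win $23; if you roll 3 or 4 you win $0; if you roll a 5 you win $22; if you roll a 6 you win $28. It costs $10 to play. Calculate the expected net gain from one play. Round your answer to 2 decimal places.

$6.00

E[payout] = (1/3)·0 + (1/6)·22 + (1/3)·23 + (1/6)·28 = 16
Expected profit = 16 − 10 = 6 ≈ $6.00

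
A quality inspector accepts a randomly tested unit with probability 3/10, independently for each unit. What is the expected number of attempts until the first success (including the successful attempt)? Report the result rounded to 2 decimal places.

For a geometric distribution, E[trials] = 1/p = 1/(3/10) = 10/3.
≈ 3.33

3.33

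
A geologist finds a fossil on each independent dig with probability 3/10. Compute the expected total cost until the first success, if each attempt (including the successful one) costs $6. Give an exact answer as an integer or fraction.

$20

E[#attempts] = 1/p = 10/3; E[cost] = 6·10/3 = 20.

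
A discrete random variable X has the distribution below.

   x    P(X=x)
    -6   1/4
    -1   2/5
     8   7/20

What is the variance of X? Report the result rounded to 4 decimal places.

E[X] = (1/4)·(-6) + (2/5)·(-1) + (7/20)·8 = 9/10
E[X²] = (1/4)·36 + (2/5)·1 + (7/20)·64 = 159/5
Var(X) = 159/5 − (9/10)² = 3099/100 ≈ 30.9900

30.9900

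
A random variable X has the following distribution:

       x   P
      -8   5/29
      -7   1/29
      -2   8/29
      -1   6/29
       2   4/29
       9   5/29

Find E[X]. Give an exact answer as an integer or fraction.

-16/29

E[X] = (5/29)·(-8) + (1/29)·(-7) + (8/29)·(-2) + (6/29)·(-1) + (4/29)·2 + (5/29)·9
     = -16/29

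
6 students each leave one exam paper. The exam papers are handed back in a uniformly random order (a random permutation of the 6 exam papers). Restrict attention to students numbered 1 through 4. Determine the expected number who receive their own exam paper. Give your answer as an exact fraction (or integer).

Let Xᵢ = 1 if person i gets their own exam paper. For each i, P(Xᵢ=1) = 1/6.
By linearity of expectation, E[X₁+…+X_4] = 4·(1/6) = 2/3.

2/3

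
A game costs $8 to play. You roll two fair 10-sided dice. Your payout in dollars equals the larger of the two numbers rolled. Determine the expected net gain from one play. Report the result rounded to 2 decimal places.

-$0.85

Distribution of the larger of the two numbers rolled: 1 w.p. 1/100, 2 w.p. 3/100, 3 w.p. 1/20, 4 w.p. 7/100, 5 w.p. 9/100, 6 w.p. 11/100, …
E[payout] = (1/100)·1 + (3/100)·2 + (1/20)·3 + (7/100)·4 + (9/100)·5 + (11/100)·6 + (13/100)·7 + (3/20)·8 + (17/100)·9 + (19/100)·10 = 143/20
Expected profit = 143/20 − 8 = -17/20 ≈ -$0.85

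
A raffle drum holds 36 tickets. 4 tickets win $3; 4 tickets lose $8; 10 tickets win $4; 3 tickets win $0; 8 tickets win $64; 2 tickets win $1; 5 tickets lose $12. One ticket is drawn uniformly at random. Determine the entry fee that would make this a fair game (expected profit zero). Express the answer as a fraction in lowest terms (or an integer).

E[payout] = (4/36)·3 + (4/36)·(-8) + (10/36)·4 + (3/36)·0 + (8/36)·64 + (2/36)·1 + (5/36)·(-12) = 79/6
Fair fee = E[payout] = 79/6

79/6 dollars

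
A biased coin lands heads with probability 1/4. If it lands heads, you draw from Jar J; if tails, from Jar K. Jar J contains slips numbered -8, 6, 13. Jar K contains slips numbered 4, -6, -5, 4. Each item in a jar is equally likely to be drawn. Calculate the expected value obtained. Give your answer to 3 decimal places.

E[X | Jar J] = (-8 + 6 + 13)/3 = 11/3
E[X | Jar K] = (4 − 6 − 5 + 4)/4 = -3/4
E[X] = (1/4)·11/3 + (3/4)·(-3/4) = 17/48 ≈ 0.354

0.354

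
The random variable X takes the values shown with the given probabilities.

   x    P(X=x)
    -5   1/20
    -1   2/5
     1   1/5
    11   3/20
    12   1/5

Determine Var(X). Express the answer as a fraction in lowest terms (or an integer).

896/25

E[X] = (1/20)·(-5) + (2/5)·(-1) + (1/5)·1 + (3/20)·11 + (1/5)·12 = 18/5
E[X²] = (1/20)·25 + (2/5)·1 + (1/5)·1 + (3/20)·121 + (1/5)·144 = 244/5
Var(X) = 244/5 − (18/5)² = 896/25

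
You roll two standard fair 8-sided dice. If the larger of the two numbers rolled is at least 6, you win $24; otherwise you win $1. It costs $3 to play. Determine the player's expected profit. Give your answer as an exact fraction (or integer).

769/64 dollars

E[payout] = (25/64)·1 + (39/64)·24 = 961/64
Expected profit = 961/64 − 3 = 769/64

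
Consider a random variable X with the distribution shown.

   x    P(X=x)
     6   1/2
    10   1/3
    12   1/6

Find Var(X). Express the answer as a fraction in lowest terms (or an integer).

E[X] = (1/2)·6 + (1/3)·10 + (1/6)·12 = 25/3
E[X²] = (1/2)·36 + (1/3)·100 + (1/6)·144 = 226/3
Var(X) = 226/3 − (25/3)² = 53/9

53/9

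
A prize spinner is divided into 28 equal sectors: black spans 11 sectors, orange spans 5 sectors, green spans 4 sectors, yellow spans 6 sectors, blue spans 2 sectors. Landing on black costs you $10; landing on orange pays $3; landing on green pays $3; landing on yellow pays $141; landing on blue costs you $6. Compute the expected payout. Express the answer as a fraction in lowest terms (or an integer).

E[payout] = (11/28)·(-10) + (5/28)·3 + (4/28)·3 + (6/28)·141 + (2/28)·(-6) = 751/28

751/28 dollars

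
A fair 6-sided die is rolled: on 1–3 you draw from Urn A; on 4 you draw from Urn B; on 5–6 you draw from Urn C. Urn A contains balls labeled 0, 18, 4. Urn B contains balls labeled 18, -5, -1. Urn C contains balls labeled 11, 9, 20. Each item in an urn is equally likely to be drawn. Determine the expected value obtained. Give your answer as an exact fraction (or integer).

E[X | Urn A] = (0 + 18 + 4)/3 = 22/3
E[X | Urn B] = (18 − 5 − 1)/3 = 4
E[X | Urn C] = (11 + 9 + 20)/3 = 40/3
E[X] = (1/2)·22/3 + (1/6)·4 + (1/3)·40/3 = 79/9

79/9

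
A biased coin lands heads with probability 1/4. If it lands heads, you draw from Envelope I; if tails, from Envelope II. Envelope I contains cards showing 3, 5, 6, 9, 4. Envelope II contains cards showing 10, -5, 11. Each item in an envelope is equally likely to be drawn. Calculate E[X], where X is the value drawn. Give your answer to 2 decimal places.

E[X | Envelope I] = (3 + 5 + 6 + 9 + 4)/5 = 27/5
E[X | Envelope II] = (10 − 5 + 11)/3 = 16/3
E[X] = (1/4)·27/5 + (3/4)·16/3 = 107/20 ≈ 5.35

5.35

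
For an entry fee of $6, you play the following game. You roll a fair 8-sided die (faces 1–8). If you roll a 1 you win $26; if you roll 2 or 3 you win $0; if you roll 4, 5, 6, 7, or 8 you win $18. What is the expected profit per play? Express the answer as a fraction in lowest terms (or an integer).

17/2 dollars

E[payout] = (1/4)·0 + (5/8)·18 + (1/8)·26 = 29/2
Expected profit = 29/2 − 6 = 17/2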